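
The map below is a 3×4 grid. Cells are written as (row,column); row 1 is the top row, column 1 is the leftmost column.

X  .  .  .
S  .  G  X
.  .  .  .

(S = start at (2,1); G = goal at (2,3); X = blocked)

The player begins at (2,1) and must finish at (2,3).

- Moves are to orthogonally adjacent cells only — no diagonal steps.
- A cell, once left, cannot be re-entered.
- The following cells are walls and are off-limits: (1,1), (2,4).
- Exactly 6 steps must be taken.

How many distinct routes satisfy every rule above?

Need simple routes of exactly 6 moves from (2,1) to (2,3) (Manhattan distance 2, so 2 moves are spent on a detour and 2 undoing it).
Enumerating: (2,1) (3,1) (3,2) (2,2) (1,2) (1,3) (2,3).
That gives 1 route.

1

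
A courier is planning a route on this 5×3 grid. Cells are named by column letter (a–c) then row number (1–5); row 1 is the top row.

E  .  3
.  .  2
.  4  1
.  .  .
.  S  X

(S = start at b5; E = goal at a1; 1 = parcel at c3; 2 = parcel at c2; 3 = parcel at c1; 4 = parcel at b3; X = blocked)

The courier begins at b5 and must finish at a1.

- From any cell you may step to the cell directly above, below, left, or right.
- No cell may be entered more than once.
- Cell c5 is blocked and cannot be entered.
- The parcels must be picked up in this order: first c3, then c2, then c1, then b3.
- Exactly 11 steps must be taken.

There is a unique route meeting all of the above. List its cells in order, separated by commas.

b5, b4, c4, c3, c2, c1, b1, b2, b3, a3, a2, a1

The waypoints must appear in the order c3, c2, c1, b3, with no cell reused.
Route from b5: up to b4, right to c4, 3× up (reaching c1), left to b1, 2× down (reaching b3), left to a3, 2× up (reaching a1) — 11 moves in all.
Check: order respected (1 at step 3, 2 at step 4, 3 at step 5, 4 at step 8); 11 moves as required.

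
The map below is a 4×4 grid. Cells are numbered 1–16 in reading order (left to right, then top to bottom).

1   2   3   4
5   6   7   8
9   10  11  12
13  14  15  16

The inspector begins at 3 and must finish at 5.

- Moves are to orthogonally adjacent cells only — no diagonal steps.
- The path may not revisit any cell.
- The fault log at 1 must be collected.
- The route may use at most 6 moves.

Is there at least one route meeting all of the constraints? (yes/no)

yes

One route that works: 3 → 2 → 1 → 5.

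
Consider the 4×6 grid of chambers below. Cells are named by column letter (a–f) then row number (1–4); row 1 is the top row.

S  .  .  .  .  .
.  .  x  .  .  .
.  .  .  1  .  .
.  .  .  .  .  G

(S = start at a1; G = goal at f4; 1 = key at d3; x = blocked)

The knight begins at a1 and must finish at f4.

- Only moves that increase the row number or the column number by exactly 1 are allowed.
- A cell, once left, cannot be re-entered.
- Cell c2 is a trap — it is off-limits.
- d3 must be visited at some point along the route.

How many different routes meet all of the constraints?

A right/down-only route from a1 to f4 makes exactly 3 down-moves and 5 right-moves in some order.
With no other constraints that would be C(8,3) = 56 routes.
Split at d3 and multiply the segment counts (each segment already excludes blocked cells): a1→d3: 4; d3→f4: 3; product = 12.
That gives 12 routes.

12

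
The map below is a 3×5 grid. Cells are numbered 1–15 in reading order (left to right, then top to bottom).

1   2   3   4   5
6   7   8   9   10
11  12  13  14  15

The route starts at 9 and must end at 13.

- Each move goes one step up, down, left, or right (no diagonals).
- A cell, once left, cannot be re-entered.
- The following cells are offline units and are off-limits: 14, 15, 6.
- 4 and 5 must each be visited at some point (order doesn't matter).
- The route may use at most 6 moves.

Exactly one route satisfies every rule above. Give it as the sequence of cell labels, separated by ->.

Any route must reach 4 and 5 and still end at 13 within 6 moves, so the order of the required stops is forced.
Route from 9: right 1 to 10, up 1 to 5, left 2 to 3, down 2 to 13 — 6 moves in all.
Check: all required cells visited; 6 ≤ 6 moves.

9 -> 10 -> 5 -> 4 -> 3 -> 8 -> 13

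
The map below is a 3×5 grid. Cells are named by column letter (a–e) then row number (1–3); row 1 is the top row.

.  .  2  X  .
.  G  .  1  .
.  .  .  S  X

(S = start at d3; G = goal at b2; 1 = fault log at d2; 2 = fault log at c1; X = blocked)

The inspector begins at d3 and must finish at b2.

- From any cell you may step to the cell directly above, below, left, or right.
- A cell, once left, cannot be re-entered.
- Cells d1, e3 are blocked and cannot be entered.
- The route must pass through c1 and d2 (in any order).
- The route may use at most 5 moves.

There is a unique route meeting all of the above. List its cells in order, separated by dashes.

The 5-move cap with required stops at c1, d2 leaves no slack for detours.
Route from d3: up 1 to d2, left 1 to c2, up 1 to c1, left 1 to b1, down 1 to b2 — 5 moves in all.
Check: all required cells visited; 5 ≤ 5 moves.

d3 - d2 - c2 - c1 - b1 - b2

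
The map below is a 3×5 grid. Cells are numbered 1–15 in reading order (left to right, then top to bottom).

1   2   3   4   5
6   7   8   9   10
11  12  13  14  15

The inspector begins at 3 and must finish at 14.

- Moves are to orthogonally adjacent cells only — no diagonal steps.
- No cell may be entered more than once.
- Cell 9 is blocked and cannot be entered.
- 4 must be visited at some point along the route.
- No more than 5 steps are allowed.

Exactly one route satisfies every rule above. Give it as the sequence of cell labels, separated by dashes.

3 - 4 - 5 - 10 - 15 - 14

The budget equals the shortest possible length, so every move has to be on a shortest route through the required cells.
Route from 3: right 2 to 5, down 2 to 15, left 1 to 14 — 5 moves in all.
Check: all required cells visited; 5 ≤ 5 moves.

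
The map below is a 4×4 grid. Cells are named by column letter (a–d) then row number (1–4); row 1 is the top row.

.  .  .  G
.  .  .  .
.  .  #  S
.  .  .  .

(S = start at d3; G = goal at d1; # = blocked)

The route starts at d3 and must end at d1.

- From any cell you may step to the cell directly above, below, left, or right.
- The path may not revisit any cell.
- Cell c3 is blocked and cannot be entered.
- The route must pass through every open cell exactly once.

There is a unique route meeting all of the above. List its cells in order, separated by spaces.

d3 d4 c4 b4 a4 a3 b3 b2 a2 a1 b1 c1 c2 d2 d1

Need to visit all 15 open cells exactly once, starting at d3 and ending at d1.
Cell d4 has only two open neighbours (d3 and c4), so the path must pass straight through it: one of those is the cell it's entered from and the other is where it exits.
Route from d3: down 1 to d4, left 3 to a4, up 1 to a3, right 1 to b3, up 1 to b2, left 1 to a2, up 1 to a1, right 2 to c1, down 1 to c2, right 1 to d2, up 1 to d1 — 14 moves in all.
Check: all 15 open cells covered.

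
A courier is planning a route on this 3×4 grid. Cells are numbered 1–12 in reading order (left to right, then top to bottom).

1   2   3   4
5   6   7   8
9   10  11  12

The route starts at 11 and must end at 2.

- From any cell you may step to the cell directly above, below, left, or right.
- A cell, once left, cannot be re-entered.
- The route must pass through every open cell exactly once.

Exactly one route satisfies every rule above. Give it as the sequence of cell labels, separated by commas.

Need to visit all 12 open cells exactly once, starting at 11 and ending at 2.
Cell 4 has only two open neighbours (8 and 3), so the path must pass straight through it: one of those is the cell it's entered from and the other is where it exits.
Route from 11: right to 12, 2× up (reaching 4), left to 3, down to 7, left to 6, down to 10, left to 9, 2× up (reaching 1), right to 2 — 11 moves in all.
Check: all 12 open cells covered.

11, 12, 8, 4, 3, 7, 6, 10, 9, 5, 1, 2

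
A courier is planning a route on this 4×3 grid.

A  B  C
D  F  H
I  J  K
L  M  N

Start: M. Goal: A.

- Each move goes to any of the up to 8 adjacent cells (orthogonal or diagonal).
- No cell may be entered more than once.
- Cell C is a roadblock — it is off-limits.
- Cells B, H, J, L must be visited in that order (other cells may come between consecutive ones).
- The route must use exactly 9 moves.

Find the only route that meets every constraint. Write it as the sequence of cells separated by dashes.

The waypoints must appear in the order B, H, J, L, with no cell reused.
Route from M: up-right 1 to K, up-left 1 to F, up 1 to B, down-right 1 to H, down-left 2 to L, up 3 to A — 9 moves in all.
Check: order respected (B at step 3, H at step 4, J at step 5, L at step 6); 9 moves as required.

M - K - F - B - H - J - L - I - D - A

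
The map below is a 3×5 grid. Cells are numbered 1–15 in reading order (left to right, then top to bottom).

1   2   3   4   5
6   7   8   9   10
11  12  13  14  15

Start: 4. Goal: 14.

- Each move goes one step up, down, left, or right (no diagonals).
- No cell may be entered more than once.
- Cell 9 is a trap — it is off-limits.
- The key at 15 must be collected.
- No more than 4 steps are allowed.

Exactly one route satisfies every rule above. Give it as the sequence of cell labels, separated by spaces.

4 5 10 15 14

The 4-move cap with required stops at 15 leaves no slack for detours.
Route from 4: right to 5, 2× down (reaching 15), left to 14 — 4 moves in all.
Check: all required cells visited; 4 ≤ 4 moves.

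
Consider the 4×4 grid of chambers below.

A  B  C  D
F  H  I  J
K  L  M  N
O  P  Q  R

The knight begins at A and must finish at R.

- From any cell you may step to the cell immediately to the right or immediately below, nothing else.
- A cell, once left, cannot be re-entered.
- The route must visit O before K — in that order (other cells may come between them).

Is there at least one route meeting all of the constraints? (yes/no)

no

K lies above O, so going from O to K would need an upward move — but moves only go right/down, so O cannot be visited before K.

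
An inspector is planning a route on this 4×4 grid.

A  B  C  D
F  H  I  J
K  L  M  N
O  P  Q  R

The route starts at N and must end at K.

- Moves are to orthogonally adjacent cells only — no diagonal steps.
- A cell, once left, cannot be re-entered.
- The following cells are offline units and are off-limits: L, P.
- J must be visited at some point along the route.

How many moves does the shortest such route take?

5

Any route passes through J somewhere between N and K. Summing Manhattan distances along the two legs (N → J → K) gives a lower bound of 1 + 4 = 5 moves.
A route of 5 moves achieves this: N → J → I → H → F → K.
Since 5 matches the lower bound, it is optimal.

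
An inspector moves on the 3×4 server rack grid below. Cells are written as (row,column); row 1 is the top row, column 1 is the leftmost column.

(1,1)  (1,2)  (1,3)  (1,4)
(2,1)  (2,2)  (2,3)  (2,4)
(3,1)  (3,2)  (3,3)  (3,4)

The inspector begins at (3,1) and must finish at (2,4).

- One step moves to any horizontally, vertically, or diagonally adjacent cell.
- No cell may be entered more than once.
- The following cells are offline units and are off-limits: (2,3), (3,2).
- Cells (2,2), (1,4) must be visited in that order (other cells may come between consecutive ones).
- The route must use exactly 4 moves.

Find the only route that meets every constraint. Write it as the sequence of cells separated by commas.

The waypoints must appear in the order (2,2), (1,4), with no cell reused.
Route from (3,1): up-right 2 to (1,3), right 1 to (1,4), down 1 to (2,4) — 4 moves in all.
Check: order respected ((2,2) at step 1, (1,4) at step 3); 4 moves as required.

(3,1), (2,2), (1,3), (1,4), (2,4)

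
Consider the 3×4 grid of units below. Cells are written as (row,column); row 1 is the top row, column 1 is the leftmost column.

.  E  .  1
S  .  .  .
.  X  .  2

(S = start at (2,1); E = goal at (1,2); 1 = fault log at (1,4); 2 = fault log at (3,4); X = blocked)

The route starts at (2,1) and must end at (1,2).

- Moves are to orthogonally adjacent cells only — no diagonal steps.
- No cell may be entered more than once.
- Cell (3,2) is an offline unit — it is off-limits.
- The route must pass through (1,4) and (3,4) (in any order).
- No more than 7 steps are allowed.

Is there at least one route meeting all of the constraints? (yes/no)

no

Even ignoring the no-revisit rule, getting from (2,1) to (1,2), taking the cheapest ordering (2,1) → (3,4) → (1,4) → (1,2) needs at least 4 + 2 + 2 = 8 moves (Manhattan distance per leg), which exceeds the 7-move limit.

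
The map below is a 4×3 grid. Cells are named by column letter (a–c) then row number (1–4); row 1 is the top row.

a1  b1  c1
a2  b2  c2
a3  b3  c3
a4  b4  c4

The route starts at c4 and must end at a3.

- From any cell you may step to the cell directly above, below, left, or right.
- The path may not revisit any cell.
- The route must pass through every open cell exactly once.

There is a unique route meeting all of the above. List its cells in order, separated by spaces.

c4 c3 c2 c1 b1 a1 a2 b2 b3 b4 a4 a3

Need to visit all 12 open cells exactly once, starting at c4 and ending at a3.
Cell a4 has only two open neighbours (a3 and b4), so the path must pass straight through it: one of those is the cell it's entered from and the other is where it exits.
Route from c4: 3× up (reaching c1), 2× left (reaching a1), down to a2, right to b2, 2× down (reaching b4), left to a4, up to a3 — 11 moves in all.
Check: all 12 open cells covered.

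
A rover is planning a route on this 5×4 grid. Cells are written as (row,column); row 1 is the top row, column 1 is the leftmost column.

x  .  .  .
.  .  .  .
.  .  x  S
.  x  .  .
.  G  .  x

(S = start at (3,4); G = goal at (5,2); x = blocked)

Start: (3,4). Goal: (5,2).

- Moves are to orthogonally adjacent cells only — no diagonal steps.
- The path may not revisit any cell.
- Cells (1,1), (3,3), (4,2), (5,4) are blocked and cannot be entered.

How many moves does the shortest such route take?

4

The Manhattan distance from (3,4) to (5,2) is |3−5| + |4−2| = 4, so at least 4 moves are needed.
A route of 4 moves achieves this: (3,4) → (4,4) → (4,3) → (5,3) → (5,2).
Since 4 matches the lower bound, it is optimal.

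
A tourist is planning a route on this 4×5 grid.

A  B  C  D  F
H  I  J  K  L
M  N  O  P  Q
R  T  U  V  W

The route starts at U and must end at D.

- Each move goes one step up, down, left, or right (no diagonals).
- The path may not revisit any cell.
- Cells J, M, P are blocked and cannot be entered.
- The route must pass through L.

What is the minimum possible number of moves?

Any route passes through L somewhere between U and D. Summing Manhattan distances along the two legs (U → L → D) gives a lower bound of 4 + 2 = 6 moves.
A route of 6 moves achieves this: U → V → W → Q → L → F → D.
Since 6 matches the lower bound, it is optimal.

6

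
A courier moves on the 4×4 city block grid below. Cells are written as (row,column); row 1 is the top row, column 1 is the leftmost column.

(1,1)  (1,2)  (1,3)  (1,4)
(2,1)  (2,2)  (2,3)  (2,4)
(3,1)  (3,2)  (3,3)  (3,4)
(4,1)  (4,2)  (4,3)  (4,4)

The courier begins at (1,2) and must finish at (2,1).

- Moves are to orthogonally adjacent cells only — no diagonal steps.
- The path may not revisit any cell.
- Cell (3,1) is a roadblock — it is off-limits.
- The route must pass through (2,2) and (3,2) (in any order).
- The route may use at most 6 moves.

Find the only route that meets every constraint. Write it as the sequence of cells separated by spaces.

(1,2) (1,3) (2,3) (3,3) (3,2) (2,2) (2,1)

Any route must reach (2,2) and (3,2) and still end at (2,1) within 6 moves, so the order of the required stops is forced.
Route from (1,2): right 1 to (1,3), down 2 to (3,3), left 1 to (3,2), up 1 to (2,2), left 1 to (2,1) — 6 moves in all.
Check: all required cells visited; 6 ≤ 6 moves.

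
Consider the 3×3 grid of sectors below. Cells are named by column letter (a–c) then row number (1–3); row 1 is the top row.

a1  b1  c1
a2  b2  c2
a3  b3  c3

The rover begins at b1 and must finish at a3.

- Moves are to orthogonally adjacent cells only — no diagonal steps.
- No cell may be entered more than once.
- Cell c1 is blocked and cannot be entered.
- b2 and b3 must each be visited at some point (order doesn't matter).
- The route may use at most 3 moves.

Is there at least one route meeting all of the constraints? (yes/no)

yes

One route that works: b1 → b2 → b3 → a3.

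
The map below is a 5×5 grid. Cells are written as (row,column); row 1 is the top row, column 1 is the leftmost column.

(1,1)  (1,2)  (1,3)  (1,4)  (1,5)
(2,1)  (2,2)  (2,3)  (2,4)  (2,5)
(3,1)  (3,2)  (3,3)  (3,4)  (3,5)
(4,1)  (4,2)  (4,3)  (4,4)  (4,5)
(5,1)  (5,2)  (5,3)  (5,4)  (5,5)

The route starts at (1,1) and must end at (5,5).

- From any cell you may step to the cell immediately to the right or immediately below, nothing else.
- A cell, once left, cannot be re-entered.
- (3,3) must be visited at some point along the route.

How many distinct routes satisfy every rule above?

A right/down-only route from (1,1) to (5,5) makes exactly 4 down-moves and 4 right-moves in some order.
With no other constraints that would be C(8,4) = 70 routes.
Split at (3,3) and multiply the segment counts: (1,1)→(3,3): 6; (3,3)→(5,5): 6; product = 36.
That gives 36 routes.

36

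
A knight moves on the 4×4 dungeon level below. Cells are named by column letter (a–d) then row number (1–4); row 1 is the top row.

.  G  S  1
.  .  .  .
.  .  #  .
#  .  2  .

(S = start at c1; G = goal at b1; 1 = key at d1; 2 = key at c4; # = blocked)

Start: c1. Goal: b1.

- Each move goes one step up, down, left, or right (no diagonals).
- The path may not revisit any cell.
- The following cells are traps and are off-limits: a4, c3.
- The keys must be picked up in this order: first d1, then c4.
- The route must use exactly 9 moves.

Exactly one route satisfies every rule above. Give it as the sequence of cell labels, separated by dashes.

c1 - d1 - d2 - d3 - d4 - c4 - b4 - b3 - b2 - b1

The waypoints must appear in the order d1, c4, with no cell reused.
Route from c1: right to d1, 3× down (reaching d4), 2× left (reaching b4), 3× up (reaching b1) — 9 moves in all.
Check: order respected (1 at step 1, 2 at step 5); 9 moves as required.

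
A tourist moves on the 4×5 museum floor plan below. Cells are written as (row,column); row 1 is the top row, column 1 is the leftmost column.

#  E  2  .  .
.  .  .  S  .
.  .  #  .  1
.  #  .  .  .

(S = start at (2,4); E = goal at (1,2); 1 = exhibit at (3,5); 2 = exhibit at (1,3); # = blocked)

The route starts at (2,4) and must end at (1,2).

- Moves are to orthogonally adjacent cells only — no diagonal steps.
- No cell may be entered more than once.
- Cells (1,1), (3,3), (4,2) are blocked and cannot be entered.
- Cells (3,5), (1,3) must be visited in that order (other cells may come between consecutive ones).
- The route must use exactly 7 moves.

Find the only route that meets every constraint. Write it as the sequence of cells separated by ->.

(2,4) -> (3,4) -> (3,5) -> (2,5) -> (1,5) -> (1,4) -> (1,3) -> (1,2)

The waypoints must appear in the order (3,5), (1,3), with no cell reused.
Route from (2,4): down 1 to (3,4), right 1 to (3,5), up 2 to (1,5), left 3 to (1,2) — 7 moves in all.
Check: order respected (1 at step 2, 2 at step 6); 7 moves as required.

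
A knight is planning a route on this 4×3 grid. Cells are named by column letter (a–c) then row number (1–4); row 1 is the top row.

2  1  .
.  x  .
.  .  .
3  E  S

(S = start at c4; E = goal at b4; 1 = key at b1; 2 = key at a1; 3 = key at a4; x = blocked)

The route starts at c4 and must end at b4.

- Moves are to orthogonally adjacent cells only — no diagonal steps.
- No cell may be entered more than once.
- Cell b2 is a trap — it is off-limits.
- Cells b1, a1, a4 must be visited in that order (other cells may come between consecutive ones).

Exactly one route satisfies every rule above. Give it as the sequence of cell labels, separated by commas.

c4, c3, c2, c1, b1, a1, a2, a3, a4, b4

The waypoints must appear in the order b1, a1, a4, with no cell reused.
Route from c4: up 3 to c1, left 2 to a1, down 3 to a4, right 1 to b4 — 9 moves in all.
Check: order respected (1 at step 4, 2 at step 5, 3 at step 8).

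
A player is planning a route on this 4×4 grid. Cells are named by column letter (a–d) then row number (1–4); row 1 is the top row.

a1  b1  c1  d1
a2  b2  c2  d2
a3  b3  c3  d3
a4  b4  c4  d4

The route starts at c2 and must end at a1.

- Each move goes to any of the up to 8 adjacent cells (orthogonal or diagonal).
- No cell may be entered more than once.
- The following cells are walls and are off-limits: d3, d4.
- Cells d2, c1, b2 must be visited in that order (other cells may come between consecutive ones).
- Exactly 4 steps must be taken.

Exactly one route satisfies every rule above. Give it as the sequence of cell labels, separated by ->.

c2 -> d2 -> c1 -> b2 -> a1

The waypoints must appear in the order d2, c1, b2, with no cell reused.
Route from c2: right to d2, up-left to c1, down-left to b2, up-left to a1 — 4 moves in all.
Check: order respected (d2 at step 1, c1 at step 2, b2 at step 3); 4 moves as required.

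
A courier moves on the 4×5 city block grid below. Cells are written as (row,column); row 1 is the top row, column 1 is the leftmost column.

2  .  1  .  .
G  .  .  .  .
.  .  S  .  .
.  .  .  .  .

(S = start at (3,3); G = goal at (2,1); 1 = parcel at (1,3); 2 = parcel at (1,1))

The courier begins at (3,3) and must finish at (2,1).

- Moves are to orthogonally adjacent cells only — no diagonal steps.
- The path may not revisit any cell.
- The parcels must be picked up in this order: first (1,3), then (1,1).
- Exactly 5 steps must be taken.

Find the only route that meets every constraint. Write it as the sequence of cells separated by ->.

The waypoints must appear in the order (1,3), (1,1), with no cell reused.
Route from (3,3): 2× up (reaching (1,3)), 2× left (reaching (1,1)), down to (2,1) — 5 moves in all.
Check: order respected (1 at step 2, 2 at step 4); 5 moves as required.

(3,3) -> (2,3) -> (1,3) -> (1,2) -> (1,1) -> (2,1)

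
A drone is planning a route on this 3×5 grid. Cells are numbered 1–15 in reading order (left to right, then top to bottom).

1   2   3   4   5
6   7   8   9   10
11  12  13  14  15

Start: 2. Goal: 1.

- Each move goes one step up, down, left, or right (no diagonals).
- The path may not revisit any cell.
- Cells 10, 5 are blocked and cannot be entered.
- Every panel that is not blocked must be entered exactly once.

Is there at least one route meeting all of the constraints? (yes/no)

no

Cell 15 has only one open neighbour but is neither the start nor the goal, so a Hamiltonian route would have to both enter and leave it through the same neighbour — impossible without revisiting.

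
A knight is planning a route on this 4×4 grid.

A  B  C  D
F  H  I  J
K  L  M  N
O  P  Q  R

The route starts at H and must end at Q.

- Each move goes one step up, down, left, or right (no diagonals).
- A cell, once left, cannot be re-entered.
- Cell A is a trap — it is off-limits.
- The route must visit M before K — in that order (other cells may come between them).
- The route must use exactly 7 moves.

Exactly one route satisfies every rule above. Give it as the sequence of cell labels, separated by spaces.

The waypoints must appear in the order M, K, with no cell reused.
Route from H: right 1 to I, down 1 to M, left 2 to K, down 1 to O, right 2 to Q — 7 moves in all.
Check: order respected (M at step 2, K at step 4); 7 moves as required.

H I M L K O P Q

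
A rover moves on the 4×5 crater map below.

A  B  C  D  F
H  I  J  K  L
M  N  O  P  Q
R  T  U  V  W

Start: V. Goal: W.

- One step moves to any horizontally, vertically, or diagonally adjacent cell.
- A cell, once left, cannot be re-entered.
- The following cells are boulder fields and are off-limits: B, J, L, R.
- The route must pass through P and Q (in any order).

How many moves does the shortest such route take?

Any route passes through P and Q in some order between V and W. Summing Chebyshev distances along each leg and taking the cheapest ordering (V → Q → P → W) gives a lower bound of 1 + 1 + 1 = 3 moves.
A route of 3 moves achieves this: V → P → Q → W.
Since 3 matches the lower bound, it is optimal.

3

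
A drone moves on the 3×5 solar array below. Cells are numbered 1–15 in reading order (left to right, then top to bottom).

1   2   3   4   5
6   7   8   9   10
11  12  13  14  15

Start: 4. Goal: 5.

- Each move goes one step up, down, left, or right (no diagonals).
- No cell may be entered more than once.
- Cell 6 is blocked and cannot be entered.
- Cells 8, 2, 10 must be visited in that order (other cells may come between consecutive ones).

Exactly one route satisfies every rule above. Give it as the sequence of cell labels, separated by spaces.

The waypoints must appear in the order 8, 2, 10, with no cell reused.
Route from 4: down 1 to 9, left 1 to 8, up 1 to 3, left 1 to 2, down 2 to 12, right 3 to 15, up 2 to 5 — 11 moves in all.
Check: order respected (8 at step 2, 2 at step 4, 10 at step 10).

4 9 8 3 2 7 12 13 14 15 10 5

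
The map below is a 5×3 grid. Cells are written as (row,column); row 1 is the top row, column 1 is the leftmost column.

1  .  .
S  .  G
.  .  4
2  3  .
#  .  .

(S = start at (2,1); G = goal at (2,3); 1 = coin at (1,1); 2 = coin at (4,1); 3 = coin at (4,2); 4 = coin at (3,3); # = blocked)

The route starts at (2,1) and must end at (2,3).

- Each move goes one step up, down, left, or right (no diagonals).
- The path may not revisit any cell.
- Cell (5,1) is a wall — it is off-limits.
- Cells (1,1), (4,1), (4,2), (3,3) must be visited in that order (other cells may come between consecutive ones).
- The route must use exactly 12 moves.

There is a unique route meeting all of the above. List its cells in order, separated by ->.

The waypoints must appear in the order (1,1), (4,1), (4,2), (3,3), with no cell reused.
Route from (2,1): up 1 to (1,1), right 1 to (1,2), down 2 to (3,2), left 1 to (3,1), down 1 to (4,1), right 1 to (4,2), down 1 to (5,2), right 1 to (5,3), up 3 to (2,3) — 12 moves in all.
Check: order respected (1 at step 1, 2 at step 6, 3 at step 7, 4 at step 11); 12 moves as required.

(2,1) -> (1,1) -> (1,2) -> (2,2) -> (3,2) -> (3,1) -> (4,1) -> (4,2) -> (5,2) -> (5,3) -> (4,3) -> (3,3) -> (2,3)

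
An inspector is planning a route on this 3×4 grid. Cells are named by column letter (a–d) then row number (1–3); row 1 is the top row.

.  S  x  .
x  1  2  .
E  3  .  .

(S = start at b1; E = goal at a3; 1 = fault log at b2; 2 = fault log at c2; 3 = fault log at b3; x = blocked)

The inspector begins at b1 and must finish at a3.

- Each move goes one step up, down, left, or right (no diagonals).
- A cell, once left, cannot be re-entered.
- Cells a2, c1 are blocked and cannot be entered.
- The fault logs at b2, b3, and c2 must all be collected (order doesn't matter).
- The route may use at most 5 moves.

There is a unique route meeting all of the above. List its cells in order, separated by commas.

b1, b2, c2, c3, b3, a3

The budget equals the shortest possible length, so every move has to be on a shortest route through the required cells.
Route from b1: down 1 to b2, right 1 to c2, down 1 to c3, left 2 to a3 — 5 moves in all.
Check: all required cells visited; 5 ≤ 5 moves.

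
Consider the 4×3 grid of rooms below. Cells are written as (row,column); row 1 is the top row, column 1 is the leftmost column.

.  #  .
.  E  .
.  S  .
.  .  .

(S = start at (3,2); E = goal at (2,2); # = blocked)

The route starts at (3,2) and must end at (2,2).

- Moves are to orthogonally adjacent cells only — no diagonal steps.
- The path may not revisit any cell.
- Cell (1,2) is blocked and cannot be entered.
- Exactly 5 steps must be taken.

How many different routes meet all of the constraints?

2

Need simple routes of exactly 5 moves from (3,2) to (2,2) (Manhattan distance 1, so 2 moves are spent on a detour and 2 undoing it).
Enumerating: (3,2) (4,2) (4,1) (3,1) (2,1) (2,2) | (3,2) (4,2) (4,3) (3,3) (2,3) (2,2).
That gives 2 routes.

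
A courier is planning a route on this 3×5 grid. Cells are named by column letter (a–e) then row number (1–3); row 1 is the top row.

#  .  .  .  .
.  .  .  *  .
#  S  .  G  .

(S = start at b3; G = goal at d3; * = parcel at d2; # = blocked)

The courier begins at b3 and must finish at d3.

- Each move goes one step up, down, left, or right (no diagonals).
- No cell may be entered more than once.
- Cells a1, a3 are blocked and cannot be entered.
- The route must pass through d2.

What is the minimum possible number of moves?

4

Any route passes through d2 somewhere between b3 and d3. Summing Manhattan distances along the two legs (b3 → d2 → d3) gives a lower bound of 3 + 1 = 4 moves.
A route of 4 moves achieves this: b3 → b2 → c2 → d2 → d3.
Since 4 matches the lower bound, it is optimal.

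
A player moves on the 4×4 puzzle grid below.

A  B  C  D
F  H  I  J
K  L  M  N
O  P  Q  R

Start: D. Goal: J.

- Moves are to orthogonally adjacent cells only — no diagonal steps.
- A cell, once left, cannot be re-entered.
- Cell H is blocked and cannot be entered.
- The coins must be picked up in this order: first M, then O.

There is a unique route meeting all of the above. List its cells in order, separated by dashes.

D - C - I - M - L - K - O - P - Q - R - N - J

The waypoints must appear in the order M, O, with no cell reused.
Route from D: left 1 to C, down 2 to M, left 2 to K, down 1 to O, right 3 to R, up 2 to J — 11 moves in all.
Check: order respected (M at step 3, O at step 6).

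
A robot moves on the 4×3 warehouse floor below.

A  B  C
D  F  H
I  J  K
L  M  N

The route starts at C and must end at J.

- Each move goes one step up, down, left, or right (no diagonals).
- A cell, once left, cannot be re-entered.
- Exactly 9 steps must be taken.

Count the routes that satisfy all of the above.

7

Need simple routes of exactly 9 moves from C to J (Manhattan distance 3, so 3 moves are spent on a detour and 3 undoing it).
Enumerating: C H K N M L I D F J | C H F B A D I L M J | C H F D I L M N K J | C B F D I L M N K J | C B F H K N M L I J | C B A D I L M N K J | C B A D F H K N M J.
That gives 7 routes.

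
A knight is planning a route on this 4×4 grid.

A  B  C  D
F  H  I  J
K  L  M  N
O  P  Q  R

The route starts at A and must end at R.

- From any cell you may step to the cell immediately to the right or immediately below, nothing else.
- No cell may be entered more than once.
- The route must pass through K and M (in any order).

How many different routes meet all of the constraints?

A right/down-only route from A to R makes exactly 3 down-moves and 3 right-moves in some order.
With no other constraints that would be C(6,3) = 20 routes.
A monotone route can only reach the required cells in the order K, M, so split there and multiply the segment counts: A→K: 1; K→M: 1; M→R: 2; product = 2.
That gives 2 routes.

2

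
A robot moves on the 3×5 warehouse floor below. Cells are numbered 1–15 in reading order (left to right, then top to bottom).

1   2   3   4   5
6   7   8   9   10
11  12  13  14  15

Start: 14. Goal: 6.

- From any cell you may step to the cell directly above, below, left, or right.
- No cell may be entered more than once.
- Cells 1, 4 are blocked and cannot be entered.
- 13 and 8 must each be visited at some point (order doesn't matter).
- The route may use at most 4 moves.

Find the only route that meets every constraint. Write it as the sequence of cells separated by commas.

Any route must reach 13 and 8 and still end at 6 within 4 moves, so the order of the required stops is forced.
Route from 14: left 1 to 13, up 1 to 8, left 2 to 6 — 4 moves in all.
Check: all required cells visited; 4 ≤ 4 moves.

14, 13, 8, 7, 6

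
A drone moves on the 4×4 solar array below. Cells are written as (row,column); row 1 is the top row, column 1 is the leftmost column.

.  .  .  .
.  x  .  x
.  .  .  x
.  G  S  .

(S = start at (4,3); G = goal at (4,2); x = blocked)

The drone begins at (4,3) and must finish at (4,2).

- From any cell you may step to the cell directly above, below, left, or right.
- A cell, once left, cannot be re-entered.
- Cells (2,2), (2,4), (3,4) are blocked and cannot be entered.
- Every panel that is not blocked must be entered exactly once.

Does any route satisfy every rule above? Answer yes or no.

no

Cell (1,4) has only one open neighbour but is neither the start nor the goal, so a Hamiltonian route would have to both enter and leave it through the same neighbour — impossible without revisiting.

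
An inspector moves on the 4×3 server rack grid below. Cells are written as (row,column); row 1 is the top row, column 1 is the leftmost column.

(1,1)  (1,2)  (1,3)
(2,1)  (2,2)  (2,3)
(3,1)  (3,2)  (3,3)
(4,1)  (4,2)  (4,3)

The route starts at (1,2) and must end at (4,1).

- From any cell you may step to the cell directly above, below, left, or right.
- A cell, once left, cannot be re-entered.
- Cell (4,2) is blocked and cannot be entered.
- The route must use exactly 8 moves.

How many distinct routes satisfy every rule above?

Need simple routes of exactly 8 moves from (1,2) to (4,1) (Manhattan distance 4, so 2 moves are spent on a detour and 2 undoing it).
Enumerating: (1,2) (1,1) (2,1) (2,2) (2,3) (3,3) (3,2) (3,1) (4,1) | (1,2) (1,3) (2,3) (3,3) (3,2) (2,2) (2,1) (3,1) (4,1).
That gives 2 routes.

2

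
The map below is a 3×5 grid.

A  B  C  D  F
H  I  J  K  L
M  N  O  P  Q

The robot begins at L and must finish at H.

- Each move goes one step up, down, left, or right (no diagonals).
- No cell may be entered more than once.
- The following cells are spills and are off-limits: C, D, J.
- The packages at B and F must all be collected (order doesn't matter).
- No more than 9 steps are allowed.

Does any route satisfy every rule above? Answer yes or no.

F must be visited but has only one open neighbour (L), and it is neither the start nor the goal — the route would have to enter and leave through L, re-entering it.

no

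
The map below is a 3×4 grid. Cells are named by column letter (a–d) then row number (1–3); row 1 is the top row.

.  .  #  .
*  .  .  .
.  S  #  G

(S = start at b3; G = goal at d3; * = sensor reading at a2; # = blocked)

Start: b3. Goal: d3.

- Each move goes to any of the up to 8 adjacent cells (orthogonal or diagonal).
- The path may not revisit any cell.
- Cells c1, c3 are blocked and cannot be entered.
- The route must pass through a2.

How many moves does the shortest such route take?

4

Any route passes through a2 somewhere between b3 and d3. Summing Chebyshev distances along the two legs (b3 → a2 → d3) gives a lower bound of 1 + 3 = 4 moves.
A route of 4 moves achieves this: b3 → a2 → b1 → c2 → d3.
Since 4 matches the lower bound, it is optimal.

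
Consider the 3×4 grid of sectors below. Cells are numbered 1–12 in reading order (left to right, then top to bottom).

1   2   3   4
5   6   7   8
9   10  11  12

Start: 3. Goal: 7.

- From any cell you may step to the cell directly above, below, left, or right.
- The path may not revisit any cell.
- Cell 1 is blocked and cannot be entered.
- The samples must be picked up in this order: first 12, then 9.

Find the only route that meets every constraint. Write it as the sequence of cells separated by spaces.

The waypoints must appear in the order 12, 9, with no cell reused.
Route from 3: right 1 to 4, down 2 to 12, left 3 to 9, up 1 to 5, right 2 to 7 — 9 moves in all.
Check: order respected (12 at step 3, 9 at step 6).

3 4 8 12 11 10 9 5 6 7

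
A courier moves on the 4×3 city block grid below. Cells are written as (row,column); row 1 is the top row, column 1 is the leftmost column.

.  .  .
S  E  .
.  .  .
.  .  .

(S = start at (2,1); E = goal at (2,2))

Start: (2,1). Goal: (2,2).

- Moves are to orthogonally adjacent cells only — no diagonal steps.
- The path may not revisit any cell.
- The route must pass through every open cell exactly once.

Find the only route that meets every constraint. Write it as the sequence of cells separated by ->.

Need to visit all 12 open cells exactly once, starting at (2,1) and ending at (2,2).
Cell (1,1) has only two open neighbours ((2,1) and (1,2)), so the path must pass straight through it: one of those is the cell it's entered from and the other is where it exits.
Route from (2,1): up to (1,1), 2× right (reaching (1,3)), 3× down (reaching (4,3)), 2× left (reaching (4,1)), up to (3,1), right to (3,2), up to (2,2) — 11 moves in all.
Check: all 12 open cells covered.

(2,1) -> (1,1) -> (1,2) -> (1,3) -> (2,3) -> (3,3) -> (4,3) -> (4,2) -> (4,1) -> (3,1) -> (3,2) -> (2,2)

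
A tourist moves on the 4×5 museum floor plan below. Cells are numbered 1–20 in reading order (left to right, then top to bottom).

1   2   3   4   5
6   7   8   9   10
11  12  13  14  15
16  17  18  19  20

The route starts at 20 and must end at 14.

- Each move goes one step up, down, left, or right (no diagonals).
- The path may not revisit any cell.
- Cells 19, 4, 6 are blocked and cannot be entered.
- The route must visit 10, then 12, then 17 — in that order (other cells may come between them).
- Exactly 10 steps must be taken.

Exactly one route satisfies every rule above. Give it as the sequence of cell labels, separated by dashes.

20 - 15 - 10 - 9 - 8 - 7 - 12 - 17 - 18 - 13 - 14

The waypoints must appear in the order 10, 12, 17, with no cell reused.
Route from 20: up 2 to 10, left 3 to 7, down 2 to 17, right 1 to 18, up 1 to 13, right 1 to 14 — 10 moves in all.
Check: order respected (10 at step 2, 12 at step 6, 17 at step 7); 10 moves as required.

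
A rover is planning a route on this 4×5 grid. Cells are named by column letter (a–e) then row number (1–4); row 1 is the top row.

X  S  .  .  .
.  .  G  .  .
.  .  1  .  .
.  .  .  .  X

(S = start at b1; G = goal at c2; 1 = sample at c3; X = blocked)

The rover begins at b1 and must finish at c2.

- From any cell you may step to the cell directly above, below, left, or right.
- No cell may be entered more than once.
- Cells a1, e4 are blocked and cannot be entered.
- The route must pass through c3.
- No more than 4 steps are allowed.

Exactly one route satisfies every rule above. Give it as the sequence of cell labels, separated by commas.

The budget equals the shortest possible length, so every move has to be on a shortest route through the required cells.
Route from b1: 2× down (reaching b3), right to c3, up to c2 — 4 moves in all.
Check: all required cells visited; 4 ≤ 4 moves.

b1, b2, b3, c3, c2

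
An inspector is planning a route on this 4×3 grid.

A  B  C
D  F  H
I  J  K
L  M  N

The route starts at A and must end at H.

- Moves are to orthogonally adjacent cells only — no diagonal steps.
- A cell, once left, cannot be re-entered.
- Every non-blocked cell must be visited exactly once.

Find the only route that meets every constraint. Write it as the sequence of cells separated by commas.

A, D, I, L, M, N, K, J, F, B, C, H

Need to visit all 12 open cells exactly once, starting at A and ending at H.
Cell N has only two open neighbours (K and M), so the path must pass straight through it: one of those is the cell it's entered from and the other is where it exits.
Route from A: 3× down (reaching L), 2× right (reaching N), up to K, left to J, 2× up (reaching B), right to C, down to H — 11 moves in all.
Check: all 12 open cells covered.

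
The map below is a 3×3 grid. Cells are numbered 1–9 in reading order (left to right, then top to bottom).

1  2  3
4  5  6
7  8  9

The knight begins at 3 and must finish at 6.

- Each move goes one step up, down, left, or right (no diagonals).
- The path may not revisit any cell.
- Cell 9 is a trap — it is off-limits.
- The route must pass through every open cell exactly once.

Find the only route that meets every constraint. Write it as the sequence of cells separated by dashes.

Need to visit all 8 open cells exactly once, starting at 3 and ending at 6.
Cell 8 has only two open neighbours (5 and 7), so the path must pass straight through it: one of those is the cell it's entered from and the other is where it exits.
Route from 3: 2× left (reaching 1), 2× down (reaching 7), right to 8, up to 5, right to 6 — 7 moves in all.
Check: all 8 open cells covered.

3 - 2 - 1 - 4 - 7 - 8 - 5 - 6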